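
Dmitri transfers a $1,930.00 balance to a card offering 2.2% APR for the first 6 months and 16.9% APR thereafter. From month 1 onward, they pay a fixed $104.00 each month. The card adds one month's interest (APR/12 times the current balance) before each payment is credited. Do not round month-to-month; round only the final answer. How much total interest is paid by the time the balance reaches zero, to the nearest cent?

$164.01

Promo months 1–6 at r₀ = 2.2%/12 = 0.00183333; months 7+ at r₁ = 16.9%/12 = 0.0140833.
After month 6: iterate B ← B·(1+r₀) − $104.00 for 6 months → $1,324.46.
Then at r₁ with $104.00/mo: n₂ = −ln(1 − r₁·B/P)/ln(1+r₁) ≈ 14.13 → 15 more payments.
Total paid = 20·$104.00 + $14.01 = $2,094.01; interest = $2,094.01 − $1,930.00 = $164.01.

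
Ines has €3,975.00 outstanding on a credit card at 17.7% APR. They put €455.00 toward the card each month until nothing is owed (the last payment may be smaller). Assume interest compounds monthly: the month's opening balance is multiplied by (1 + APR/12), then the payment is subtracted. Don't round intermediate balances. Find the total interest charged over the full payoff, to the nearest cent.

€312.60

Monthly rate r = 17.7%/12 = 1.475% = 0.01475.
Payoff takes n = ⌈−ln(1 − rB₀/P)/ln(1+r)⌉ = ⌈9.422⌉ = 10 payments; the last is €192.60.
Total paid = 9·€455.00 + €192.60 = €4,287.60.
Total interest = total paid − principal = €4,287.60 − €3,975.00 = €312.60.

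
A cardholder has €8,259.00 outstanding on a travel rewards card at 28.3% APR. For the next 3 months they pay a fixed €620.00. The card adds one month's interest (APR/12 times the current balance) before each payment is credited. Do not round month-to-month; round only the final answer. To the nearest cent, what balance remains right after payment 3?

€6,953.00

Monthly rate r = 28.3%/12 = 2.35833% = 0.0235833.
Each month: B ← B·(1+r) − €620.00.
Month 1: interest €194.77; balance after payment €7,833.77.
Month 2: interest €184.75; balance after payment €7,398.52.
Month 3: interest €174.48; balance after payment €6,953.00.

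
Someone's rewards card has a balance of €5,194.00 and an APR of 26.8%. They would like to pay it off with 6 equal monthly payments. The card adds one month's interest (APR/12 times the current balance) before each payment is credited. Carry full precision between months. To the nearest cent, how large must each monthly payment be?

€934.58

Monthly rate r = 26.8%/12 = 2.23333% = 0.0223333.
Level-payment amortization: P = B₀·r / (1 − (1+r)^(−n)) = 5194.00·0.0223333 / (1 − 1.02233^(−6)).
Denominator 1 − (1+r)^(−6) = 0.12411947.
P = 115.999 / 0.12411947 ≈ 934.58.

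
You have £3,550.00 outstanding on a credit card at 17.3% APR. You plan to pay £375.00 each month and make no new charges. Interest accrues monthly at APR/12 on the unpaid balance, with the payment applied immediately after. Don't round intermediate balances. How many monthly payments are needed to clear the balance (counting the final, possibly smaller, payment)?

Monthly rate r = 17.3%/12 = 1.44167% = 0.0144167.
Recurrence: B ← B·(1+r) − £375.00.
Month 1: interest £51.18; balance after payment £3,226.18.
Month 2: interest £46.51; balance after payment £2,897.69.
Closed form: n = −ln(1 − rB₀/P)/ln(1+r) = −ln(0.86352)/ln(1.01442) ≈ 10.251, so the balance reaches zero during payment 11.

11 payments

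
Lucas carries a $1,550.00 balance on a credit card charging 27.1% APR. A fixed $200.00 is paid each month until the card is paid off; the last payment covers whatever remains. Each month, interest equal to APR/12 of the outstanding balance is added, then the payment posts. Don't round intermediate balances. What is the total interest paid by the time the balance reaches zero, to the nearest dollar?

$174

Monthly rate r = 27.1%/12 = 2.25833% = 0.0225833.
Payoff takes n = ⌈−ln(1 − rB₀/P)/ln(1+r)⌉ = ⌈8.615⌉ = 9 payments; the last is $123.58.
Total paid = 8·$200.00 + $123.58 = $1,723.58.
Total interest = total paid − principal = $1,723.58 − $1,550.00 = $173.58.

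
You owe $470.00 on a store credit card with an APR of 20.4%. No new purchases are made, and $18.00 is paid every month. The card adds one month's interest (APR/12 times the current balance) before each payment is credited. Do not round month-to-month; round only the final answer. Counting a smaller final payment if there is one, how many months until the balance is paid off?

Monthly rate r = 20.4%/12 = 1.7% = 0.017.
Recurrence: B ← B·(1+r) − $18.00.
Month 1: interest $7.99; balance after payment $459.99.
Month 2: interest $7.82; balance after payment $449.81.
Closed form: n = −ln(1 − rB₀/P)/ln(1+r) = −ln(0.55611)/ln(1.017) ≈ 34.809, so the balance reaches zero during payment 35.

35 months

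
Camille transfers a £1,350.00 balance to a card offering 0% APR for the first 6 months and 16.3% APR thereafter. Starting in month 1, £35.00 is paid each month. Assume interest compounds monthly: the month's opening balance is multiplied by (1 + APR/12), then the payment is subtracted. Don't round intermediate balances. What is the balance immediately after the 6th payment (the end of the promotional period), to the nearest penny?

Promo months 1–6 at r₀ = 0%/12 = 0; months 7+ at r₁ = 16.3%/12 = 0.0135833.
After month 6 (no interest yet): B = £1,350.00 − 6·£35.00 = £1,140.00.

£1,140.00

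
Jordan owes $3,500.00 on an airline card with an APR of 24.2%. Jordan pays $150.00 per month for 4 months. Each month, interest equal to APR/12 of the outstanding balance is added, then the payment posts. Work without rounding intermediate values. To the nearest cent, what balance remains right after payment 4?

$3,172.59

Monthly rate r = 24.2%/12 = 2.01667% = 0.0201667.
Each month: B ← B·(1+r) − $150.00.
Month 1: interest $70.58; balance after payment $3,420.58.
Month 2: interest $68.98; balance after payment $3,339.57.
Month 3: interest $67.35; balance after payment $3,256.91.
Month 4: interest $65.68; balance after payment $3,172.59.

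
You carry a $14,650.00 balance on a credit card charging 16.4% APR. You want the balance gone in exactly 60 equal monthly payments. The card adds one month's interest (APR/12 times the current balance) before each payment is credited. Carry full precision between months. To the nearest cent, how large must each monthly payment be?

Monthly rate r = 16.4%/12 = 1.36667% = 0.0136667.
Level-payment amortization: P = B₀·r / (1 − (1+r)^(−n)) = 14650.00·0.0136667 / (1 − 1.01367^(−60)).
Denominator 1 − (1+r)^(−60) = 0.557115915.
P = 200.217 / 0.557115915 ≈ 359.38.

$359.38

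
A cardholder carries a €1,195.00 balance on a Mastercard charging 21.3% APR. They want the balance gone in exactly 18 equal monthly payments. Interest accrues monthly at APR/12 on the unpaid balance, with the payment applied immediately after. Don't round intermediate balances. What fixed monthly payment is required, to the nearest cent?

Monthly rate r = 21.3%/12 = 1.775% = 0.01775.
Level-payment amortization: P = B₀·r / (1 − (1+r)^(−n)) = 1195.00·0.01775 / (1 − 1.01775^(−18)).
Denominator 1 − (1+r)^(−18) = 0.271448929.
P = 21.2113 / 0.271448929 ≈ 78.14.

€78.14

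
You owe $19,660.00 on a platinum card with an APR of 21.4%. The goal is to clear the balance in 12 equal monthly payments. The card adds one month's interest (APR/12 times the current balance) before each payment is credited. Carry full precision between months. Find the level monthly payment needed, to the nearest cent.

Monthly rate r = 21.4%/12 = 1.78333% = 0.0178333.
Level-payment amortization: P = B₀·r / (1 − (1+r)^(−n)) = 19660.00·0.0178333 / (1 − 1.01783^(−12)).
Denominator 1 − (1+r)^(−12) = 0.191127697.
P = 350.603 / 0.191127697 ≈ 1834.39.

$1,834.39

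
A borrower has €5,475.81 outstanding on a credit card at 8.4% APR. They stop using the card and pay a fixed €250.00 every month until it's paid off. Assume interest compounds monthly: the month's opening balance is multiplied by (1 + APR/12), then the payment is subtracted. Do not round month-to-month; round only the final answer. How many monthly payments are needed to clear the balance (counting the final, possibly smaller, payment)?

Monthly rate r = 8.4%/12 = 0.7% = 0.007.
Recurrence: B ← B·(1+r) − €250.00.
Month 1: interest €38.33; balance after payment €5,264.14.
Month 2: interest €36.85; balance after payment €5,050.99.
Closed form: n = −ln(1 − rB₀/P)/ln(1+r) = −ln(0.84668)/ln(1.007) ≈ 23.860, so the balance reaches zero during payment 24.

24 months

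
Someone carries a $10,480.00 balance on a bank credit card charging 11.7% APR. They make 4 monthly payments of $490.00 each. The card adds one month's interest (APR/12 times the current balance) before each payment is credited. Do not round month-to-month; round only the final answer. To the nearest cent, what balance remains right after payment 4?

Monthly rate r = 11.7%/12 = 0.975% = 0.00975.
Each month: B ← B·(1+r) − $490.00.
Month 1: interest $102.18; balance after payment $10,092.18.
Month 2: interest $98.40; balance after payment $9,700.58.
Month 3: interest $94.58; balance after payment $9,305.16.
Month 4: interest $90.73; balance after payment $8,905.88.

$8,905.88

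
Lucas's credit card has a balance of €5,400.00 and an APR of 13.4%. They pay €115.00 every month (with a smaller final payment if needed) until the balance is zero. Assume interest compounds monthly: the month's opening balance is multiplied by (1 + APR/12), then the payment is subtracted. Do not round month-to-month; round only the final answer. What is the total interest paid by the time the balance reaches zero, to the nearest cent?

Monthly rate r = 13.4%/12 = 1.11667% = 0.0111667.
Payoff takes n = ⌈−ln(1 − rB₀/P)/ln(1+r)⌉ = ⌈66.914⌉ = 67 payments; the last is €105.19.
Total paid = 66·€115.00 + €105.19 = €7,695.19.
Total interest = total paid − principal = €7,695.19 − €5,400.00 = €2,295.19.

€2,295.19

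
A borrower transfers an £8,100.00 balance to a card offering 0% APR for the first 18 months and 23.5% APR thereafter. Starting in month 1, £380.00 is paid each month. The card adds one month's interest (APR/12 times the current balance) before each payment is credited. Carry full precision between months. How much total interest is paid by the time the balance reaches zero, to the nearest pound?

Promo months 1–18 at r₀ = 0%/12 = 0; months 19+ at r₁ = 23.5%/12 = 0.0195833.
After month 18 (no interest yet): B = £8,100.00 − 18·£380.00 = £1,260.00.
Then at r₁ with £380.00/mo: n₂ = −ln(1 − r₁·B/P)/ln(1+r₁) ≈ 3.46 → 4 more payments.
Total paid = 21·£380.00 + £176.40 = £8,156.40; interest = £8,156.40 − £8,100.00 = £56.40.

£56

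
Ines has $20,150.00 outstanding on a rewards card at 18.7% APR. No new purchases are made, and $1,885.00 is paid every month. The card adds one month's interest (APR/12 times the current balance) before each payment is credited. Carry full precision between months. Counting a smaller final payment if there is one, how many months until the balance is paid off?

Monthly rate r = 18.7%/12 = 1.55833% = 0.0155833.
Recurrence: B ← B·(1+r) − $1,885.00.
Month 1: interest $314.00; balance after payment $18,579.00.
Month 2: interest $289.52; balance after payment $16,983.53.
Closed form: n = −ln(1 − rB₀/P)/ln(1+r) = −ln(0.83342)/ln(1.01558) ≈ 11.784, so the balance reaches zero during payment 12.

12 payments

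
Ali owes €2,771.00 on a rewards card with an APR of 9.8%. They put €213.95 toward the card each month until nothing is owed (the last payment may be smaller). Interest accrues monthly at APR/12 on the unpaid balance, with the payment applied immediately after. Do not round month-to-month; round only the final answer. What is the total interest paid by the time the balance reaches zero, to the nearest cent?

€169.88

Monthly rate r = 9.8%/12 = 0.816667% = 0.00816667.
Payoff takes n = ⌈−ln(1 − rB₀/P)/ln(1+r)⌉ = ⌈13.745⌉ = 14 payments; the last is €159.53.
Total paid = 13·€213.95 + €159.53 = €2,940.88.
Total interest = total paid − principal = €2,940.88 − €2,771.00 = €169.88.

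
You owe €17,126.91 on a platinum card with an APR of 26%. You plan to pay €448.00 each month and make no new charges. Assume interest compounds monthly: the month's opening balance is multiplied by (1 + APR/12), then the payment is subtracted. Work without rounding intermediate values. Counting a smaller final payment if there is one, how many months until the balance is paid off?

83 payments

Monthly rate r = 26%/12 = 2.16667% = 0.0216667.
Recurrence: B ← B·(1+r) − €448.00.
Month 1: interest €371.08; balance after payment €17,049.99.
Month 2: interest €369.42; balance after payment €16,971.41.
Closed form: n = −ln(1 − rB₀/P)/ln(1+r) = −ln(0.17169)/ln(1.02167) ≈ 82.204, so the balance reaches zero during payment 83.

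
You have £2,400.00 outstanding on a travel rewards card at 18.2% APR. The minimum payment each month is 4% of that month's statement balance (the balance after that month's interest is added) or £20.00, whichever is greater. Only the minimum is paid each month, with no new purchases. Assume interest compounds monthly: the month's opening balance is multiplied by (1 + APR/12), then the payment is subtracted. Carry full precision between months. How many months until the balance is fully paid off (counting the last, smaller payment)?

93 months

Monthly rate r = 18.2%/12 = 1.51667% = 0.0151667.
While 4% of the post-interest balance exceeds £20.00, each month B ← (B·(1+r))·(1 − 0.04), i.e. B shrinks by the factor (1+r)·0.96 = 0.97456.
This holds for months 1–62. Entering month 63 the balance is £485.67; 4% of the post-interest balance is now below £20.00, so the flat £20.00 minimum applies from here.
From month 63 a fixed £20.00 at rate r clears £485.67 in 31 more payments. Total: 62 + 31 = 93 months.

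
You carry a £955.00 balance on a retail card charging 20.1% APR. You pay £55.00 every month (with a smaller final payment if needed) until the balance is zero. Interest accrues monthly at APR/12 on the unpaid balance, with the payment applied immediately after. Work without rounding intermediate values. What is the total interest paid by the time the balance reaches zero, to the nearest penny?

Monthly rate r = 20.1%/12 = 1.675% = 0.01675.
Payoff takes n = ⌈−ln(1 − rB₀/P)/ln(1+r)⌉ = ⌈20.689⌉ = 21 payments; the last is £38.01.
Total paid = 20·£55.00 + £38.01 = £1,138.01.
Total interest = total paid − principal = £1,138.01 − £955.00 = £183.01.

£183.01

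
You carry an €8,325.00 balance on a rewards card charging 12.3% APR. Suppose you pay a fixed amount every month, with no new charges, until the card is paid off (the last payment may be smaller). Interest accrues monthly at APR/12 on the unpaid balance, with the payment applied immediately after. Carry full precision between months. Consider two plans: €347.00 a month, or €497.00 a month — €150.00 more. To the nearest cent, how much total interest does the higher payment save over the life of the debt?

€423.25

Monthly rate r = 12.3%/12 = 1.025% = 0.01025.
At €347.00/mo: n = ⌈−ln(1 − rB₀/P)/ln(1+r)⌉ = 28 payments (last €235.31); total interest = total paid − €8,325.00 = €1,279.31.
At €497.00/mo: 19 payments (last €235.06); total interest €856.06.
Interest saved = €1,279.31 − €856.06 = €423.25.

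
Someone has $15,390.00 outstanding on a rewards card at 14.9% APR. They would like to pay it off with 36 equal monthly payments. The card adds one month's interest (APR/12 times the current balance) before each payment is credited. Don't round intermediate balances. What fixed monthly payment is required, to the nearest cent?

Monthly rate r = 14.9%/12 = 1.24167% = 0.0124167.
Level-payment amortization: P = B₀·r / (1 − (1+r)^(−n)) = 15390.00·0.0124167 / (1 − 1.01242^(−36)).
Denominator 1 − (1+r)^(−36) = 0.358693409.
P = 191.093 / 0.358693409 ≈ 532.75.

$532.75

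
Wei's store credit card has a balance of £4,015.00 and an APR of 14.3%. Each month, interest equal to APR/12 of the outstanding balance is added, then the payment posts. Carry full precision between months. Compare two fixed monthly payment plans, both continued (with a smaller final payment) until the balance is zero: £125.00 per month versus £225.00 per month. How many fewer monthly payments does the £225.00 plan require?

Monthly rate r = 14.3%/12 = 1.19167% = 0.0119167.
At £125.00/mo: n = ⌈−ln(1 − rB₀/P)/ln(1+r)⌉ = 41 payments (last £91.46); total interest = total paid − £4,015.00 = £1,076.46.
At £225.00/mo: 21 payments (last £41.10); total interest £526.10.
Payments saved = 41 − 21 = 20.

20 fewer payments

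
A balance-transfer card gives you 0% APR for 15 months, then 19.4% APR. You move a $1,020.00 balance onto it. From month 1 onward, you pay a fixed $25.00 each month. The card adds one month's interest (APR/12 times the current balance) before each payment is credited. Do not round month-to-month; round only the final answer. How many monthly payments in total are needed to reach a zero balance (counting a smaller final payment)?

Promo months 1–15 at r₀ = 0%/12 = 0; months 16+ at r₁ = 19.4%/12 = 0.0161667.
After month 15 (no interest yet): B = $1,020.00 − 15·$25.00 = $645.00.
Then at r₁ with $25.00/mo: n₂ = −ln(1 − r₁·B/P)/ln(1+r₁) ≈ 33.66 → 34 more payments.

49 payments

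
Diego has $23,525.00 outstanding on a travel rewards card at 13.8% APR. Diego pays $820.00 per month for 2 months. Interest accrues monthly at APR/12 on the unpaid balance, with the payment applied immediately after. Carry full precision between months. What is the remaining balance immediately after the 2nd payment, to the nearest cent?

$22,419.76

Monthly rate r = 13.8%/12 = 1.15% = 0.0115.
Each month: B ← B·(1+r) − $820.00.
Month 1: interest $270.54; balance after payment $22,975.54.
Month 2: interest $264.22; balance after payment $22,419.76.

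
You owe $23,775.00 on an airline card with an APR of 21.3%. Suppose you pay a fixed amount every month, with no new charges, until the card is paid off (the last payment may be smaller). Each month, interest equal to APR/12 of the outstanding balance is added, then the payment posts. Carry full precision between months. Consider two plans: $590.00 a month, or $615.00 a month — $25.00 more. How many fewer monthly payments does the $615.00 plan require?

Monthly rate r = 21.3%/12 = 1.775% = 0.01775.
At $590.00/mo: n = ⌈−ln(1 − rB₀/P)/ln(1+r)⌉ = 72 payments (last $235.97); total interest = total paid − $23,775.00 = $18,350.97.
At $615.00/mo: 66 payments (last $536.61); total interest $16,736.61.
Payments saved = 72 − 66 = 6.

6 fewer payments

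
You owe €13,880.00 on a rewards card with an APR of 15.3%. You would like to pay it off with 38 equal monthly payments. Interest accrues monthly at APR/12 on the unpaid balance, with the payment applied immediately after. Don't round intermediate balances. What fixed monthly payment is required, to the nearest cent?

€463.14

Monthly rate r = 15.3%/12 = 1.275% = 0.01275.
Level-payment amortization: P = B₀·r / (1 − (1+r)^(−n)) = 13880.00·0.01275 / (1 − 1.01275^(−38)).
Denominator 1 − (1+r)^(−38) = 0.382105358.
P = 176.97 / 0.382105358 ≈ 463.14.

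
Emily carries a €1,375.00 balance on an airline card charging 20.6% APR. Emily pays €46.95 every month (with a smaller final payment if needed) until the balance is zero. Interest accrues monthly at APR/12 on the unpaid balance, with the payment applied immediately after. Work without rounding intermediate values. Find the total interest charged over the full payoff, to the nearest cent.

Monthly rate r = 20.6%/12 = 1.71667% = 0.0171667.
Payoff takes n = ⌈−ln(1 − rB₀/P)/ln(1+r)⌉ = ⌈41.047⌉ = 42 payments; the last is €2.24.
Total paid = 41·€46.95 + €2.24 = €1,927.19.
Total interest = total paid − principal = €1,927.19 − €1,375.00 = €552.19.

€552.19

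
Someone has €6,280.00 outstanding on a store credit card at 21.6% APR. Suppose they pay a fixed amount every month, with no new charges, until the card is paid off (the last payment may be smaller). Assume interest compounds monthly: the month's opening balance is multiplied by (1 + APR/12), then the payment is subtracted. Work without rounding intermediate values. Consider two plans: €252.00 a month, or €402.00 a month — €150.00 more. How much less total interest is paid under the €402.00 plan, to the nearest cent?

€967.98

Monthly rate r = 21.6%/12 = 1.8% = 0.018.
At €252.00/mo: n = ⌈−ln(1 − rB₀/P)/ln(1+r)⌉ = 34 payments (last €92.70); total interest = total paid − €6,280.00 = €2,128.70.
At €402.00/mo: 19 payments (last €204.72); total interest €1,160.72.
Interest saved = €2,128.70 − €1,160.72 = €967.98.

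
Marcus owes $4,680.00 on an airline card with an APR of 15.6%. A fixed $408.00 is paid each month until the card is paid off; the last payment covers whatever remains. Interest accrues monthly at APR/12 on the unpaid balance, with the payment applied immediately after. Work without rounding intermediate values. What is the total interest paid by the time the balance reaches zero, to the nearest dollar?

$422

Monthly rate r = 15.6%/12 = 1.3% = 0.013.
Payoff takes n = ⌈−ln(1 − rB₀/P)/ln(1+r)⌉ = ⌈12.502⌉ = 13 payments; the last is $205.56.
Total paid = 12·$408.00 + $205.56 = $5,101.56.
Total interest = total paid − principal = $5,101.56 − $4,680.00 = $421.56.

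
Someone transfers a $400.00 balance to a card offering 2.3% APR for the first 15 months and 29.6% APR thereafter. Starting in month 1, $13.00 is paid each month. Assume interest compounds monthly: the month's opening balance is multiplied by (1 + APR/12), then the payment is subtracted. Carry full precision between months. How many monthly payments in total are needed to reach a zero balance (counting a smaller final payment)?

37 payments

Promo months 1–15 at r₀ = 2.3%/12 = 0.00191667; months 16+ at r₁ = 29.6%/12 = 0.0246667.
After month 15: iterate B ← B·(1+r₀) − $13.00 for 15 months → $214.02.
Then at r₁ with $13.00/mo: n₂ = −ln(1 − r₁·B/P)/ln(1+r₁) ≈ 21.38 → 22 more payments.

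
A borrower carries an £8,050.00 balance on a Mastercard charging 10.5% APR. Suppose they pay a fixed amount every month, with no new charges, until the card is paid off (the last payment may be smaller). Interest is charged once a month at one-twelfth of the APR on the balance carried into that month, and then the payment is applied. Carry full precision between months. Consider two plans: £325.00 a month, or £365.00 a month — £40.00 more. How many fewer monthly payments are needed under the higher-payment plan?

4 fewer payments

Monthly rate r = 10.5%/12 = 0.875% = 0.00875.
At £325.00/mo: n = ⌈−ln(1 − rB₀/P)/ln(1+r)⌉ = 29 payments (last £12.90); total interest = total paid − £8,050.00 = £1,062.90.
At £365.00/mo: 25 payments (last £223.25); total interest £933.25.
Payments saved = 29 − 25 = 4.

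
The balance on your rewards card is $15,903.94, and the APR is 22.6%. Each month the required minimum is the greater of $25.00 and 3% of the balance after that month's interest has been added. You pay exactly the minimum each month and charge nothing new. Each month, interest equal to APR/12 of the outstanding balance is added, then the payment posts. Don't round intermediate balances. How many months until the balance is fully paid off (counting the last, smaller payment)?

303 months

Monthly rate r = 22.6%/12 = 1.88333% = 0.0188333.
While 3% of the post-interest balance exceeds $25.00, each month B ← (B·(1+r))·(1 − 0.03), i.e. B shrinks by the factor (1+r)·0.97 = 0.98827.
This holds for months 1–252. Entering month 253 the balance is $812.78; 3% of the post-interest balance is now below $25.00, so the flat $25.00 minimum applies from here.
From month 253 a fixed $25.00 at rate r clears $812.78 in 51 more payments. Total: 252 + 51 = 303 months.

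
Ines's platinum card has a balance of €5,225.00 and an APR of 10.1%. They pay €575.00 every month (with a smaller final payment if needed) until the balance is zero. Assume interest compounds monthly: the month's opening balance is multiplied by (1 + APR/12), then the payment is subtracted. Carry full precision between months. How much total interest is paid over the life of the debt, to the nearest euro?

Monthly rate r = 10.1%/12 = 0.841667% = 0.00841667.
Payoff takes n = ⌈−ln(1 − rB₀/P)/ln(1+r)⌉ = ⌈9.493⌉ = 10 payments; the last is €284.06.
Total paid = 9·€575.00 + €284.06 = €5,459.06.
Total interest = total paid − principal = €5,459.06 − €5,225.00 = €234.06.

€234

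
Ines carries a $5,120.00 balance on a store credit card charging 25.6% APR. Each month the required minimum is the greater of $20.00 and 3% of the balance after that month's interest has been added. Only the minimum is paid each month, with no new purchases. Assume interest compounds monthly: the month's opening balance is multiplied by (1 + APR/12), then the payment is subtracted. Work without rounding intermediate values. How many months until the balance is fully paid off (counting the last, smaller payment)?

Monthly rate r = 25.6%/12 = 2.13333% = 0.0213333.
While 3% of the post-interest balance exceeds $20.00, each month B ← (B·(1+r))·(1 − 0.03), i.e. B shrinks by the factor (1+r)·0.97 = 0.99069.
This holds for months 1–221. Entering month 222 the balance is $648.40; 3% of the post-interest balance is now below $20.00, so the flat $20.00 minimum applies from here.
From month 222 a fixed $20.00 at rate r clears $648.40 in 56 more payments. Total: 221 + 56 = 277 months.

277 months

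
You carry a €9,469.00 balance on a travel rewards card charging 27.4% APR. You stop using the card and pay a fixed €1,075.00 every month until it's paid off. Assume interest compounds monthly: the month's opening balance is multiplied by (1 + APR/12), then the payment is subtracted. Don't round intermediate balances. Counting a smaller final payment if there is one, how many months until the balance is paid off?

Monthly rate r = 27.4%/12 = 2.28333% = 0.0228333.
Recurrence: B ← B·(1+r) − €1,075.00.
Month 1: interest €216.21; balance after payment €8,610.21.
Month 2: interest €196.60; balance after payment €7,731.81.
Closed form: n = −ln(1 − rB₀/P)/ln(1+r) = −ln(0.79888)/ln(1.02283) ≈ 9.946, so the balance reaches zero during payment 10.

10 payments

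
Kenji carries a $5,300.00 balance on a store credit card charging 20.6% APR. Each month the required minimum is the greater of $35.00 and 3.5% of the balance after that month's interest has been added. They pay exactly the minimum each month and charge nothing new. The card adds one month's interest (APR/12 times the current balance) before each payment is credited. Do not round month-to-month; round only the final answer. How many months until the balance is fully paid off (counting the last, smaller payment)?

Monthly rate r = 20.6%/12 = 1.71667% = 0.0171667.
While 3.5% of the post-interest balance exceeds $35.00, each month B ← (B·(1+r))·(1 − 0.035), i.e. B shrinks by the factor (1+r)·0.965 = 0.98157.
This holds for months 1–91. Entering month 92 the balance is $974.86; 3.5% of the post-interest balance is now below $35.00, so the flat $35.00 minimum applies from here.
From month 92 a fixed $35.00 at rate r clears $974.86 in 39 more payments. Total: 91 + 39 = 130 months.

130 months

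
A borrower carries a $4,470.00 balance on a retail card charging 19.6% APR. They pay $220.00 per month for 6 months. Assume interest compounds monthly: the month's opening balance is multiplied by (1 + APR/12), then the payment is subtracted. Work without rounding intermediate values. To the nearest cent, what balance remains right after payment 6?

Monthly rate r = 19.6%/12 = 1.63333% = 0.0163333.
Each month: B ← B·(1+r) − $220.00.
Month 1: interest $73.01; balance after payment $4,323.01.
Month 2: interest $70.61; balance after payment $4,173.62.
Month 3: interest $68.17; balance after payment $4,021.79.
Month 4: interest $65.69; balance after payment $3,867.48.
Month 5: interest $63.17; balance after payment $3,710.65.
Month 6: interest $60.61; balance after payment $3,551.25.

$3,551.25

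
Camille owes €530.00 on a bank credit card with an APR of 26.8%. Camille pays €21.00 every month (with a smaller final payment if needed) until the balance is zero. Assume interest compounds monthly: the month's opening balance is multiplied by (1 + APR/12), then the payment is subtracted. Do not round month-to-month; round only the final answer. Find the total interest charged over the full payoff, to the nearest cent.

Monthly rate r = 26.8%/12 = 2.23333% = 0.0223333.
Payoff takes n = ⌈−ln(1 − rB₀/P)/ln(1+r)⌉ = ⌈37.547⌉ = 38 payments; the last is €11.53.
Total paid = 37·€21.00 + €11.53 = €788.53.
Total interest = total paid − principal = €788.53 − €530.00 = €258.53.

€258.53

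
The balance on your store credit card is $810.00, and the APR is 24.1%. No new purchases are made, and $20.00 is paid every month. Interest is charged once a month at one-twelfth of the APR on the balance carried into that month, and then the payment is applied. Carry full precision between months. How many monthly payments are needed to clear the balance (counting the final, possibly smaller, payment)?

Monthly rate r = 24.1%/12 = 2.00833% = 0.0200833.
Recurrence: B ← B·(1+r) − $20.00.
Month 1: interest $16.27; balance after payment $806.27.
Month 2: interest $16.19; balance after payment $802.46.
Closed form: n = −ln(1 − rB₀/P)/ln(1+r) = −ln(0.18662)/ln(1.02008) ≈ 84.421, so the balance reaches zero during payment 85.

85 payments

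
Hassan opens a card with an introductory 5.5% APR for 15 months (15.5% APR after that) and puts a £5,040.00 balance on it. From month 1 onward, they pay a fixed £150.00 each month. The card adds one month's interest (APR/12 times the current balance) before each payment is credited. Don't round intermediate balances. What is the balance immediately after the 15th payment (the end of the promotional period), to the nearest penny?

Promo months 1–15 at r₀ = 5.5%/12 = 0.00458333; months 16+ at r₁ = 15.5%/12 = 0.0129167.
After month 15: iterate B ← B·(1+r₀) − £150.00 for 15 months → £3,074.20.

£3,074.20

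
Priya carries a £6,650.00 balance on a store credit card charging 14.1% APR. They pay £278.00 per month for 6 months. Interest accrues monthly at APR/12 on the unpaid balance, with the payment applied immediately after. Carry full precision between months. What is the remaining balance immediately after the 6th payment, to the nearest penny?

Monthly rate r = 14.1%/12 = 1.175% = 0.01175.
Each month: B ← B·(1+r) − £278.00.
Month 1: interest £78.14; balance after payment £6,450.14.
Month 2: interest £75.79; balance after payment £6,247.93.
Month 3: interest £73.41; balance after payment £6,043.34.
Month 4: interest £71.01; balance after payment £5,836.35.
Month 5: interest £68.58; balance after payment £5,626.93.
Month 6: interest £66.12; balance after payment £5,415.04.

£5,415.04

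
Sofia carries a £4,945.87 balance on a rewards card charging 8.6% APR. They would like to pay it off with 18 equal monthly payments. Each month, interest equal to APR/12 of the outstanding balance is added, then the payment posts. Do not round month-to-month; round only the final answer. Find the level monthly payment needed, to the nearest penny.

£293.86

Monthly rate r = 8.6%/12 = 0.716667% = 0.00716667.
Level-payment amortization: P = B₀·r / (1 − (1+r)^(−n)) = 4945.87·0.00716667 / (1 − 1.00717^(−18)).
Denominator 1 − (1+r)^(−18) = 0.120621567.
P = 35.4454 / 0.120621567 ≈ 293.86.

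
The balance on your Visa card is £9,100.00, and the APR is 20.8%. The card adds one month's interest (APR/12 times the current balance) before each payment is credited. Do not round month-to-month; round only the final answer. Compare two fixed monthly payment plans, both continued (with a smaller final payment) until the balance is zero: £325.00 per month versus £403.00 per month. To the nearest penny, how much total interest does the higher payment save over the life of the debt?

£916.86

Monthly rate r = 20.8%/12 = 1.73333% = 0.0173333.
At £325.00/mo: n = ⌈−ln(1 − rB₀/P)/ln(1+r)⌉ = 39 payments (last £212.68); total interest = total paid − £9,100.00 = £3,462.68.
At £403.00/mo: 29 payments (last £361.82); total interest £2,545.82.
Interest saved = £3,462.68 − £2,545.82 = £916.86.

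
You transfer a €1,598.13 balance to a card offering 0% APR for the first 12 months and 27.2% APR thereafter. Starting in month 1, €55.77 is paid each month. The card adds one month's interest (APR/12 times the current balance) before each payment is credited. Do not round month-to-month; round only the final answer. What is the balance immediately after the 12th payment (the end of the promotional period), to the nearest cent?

€928.89

Promo months 1–12 at r₀ = 0%/12 = 0; months 13+ at r₁ = 27.2%/12 = 0.0226667.
After month 12 (no interest yet): B = €1,598.13 − 12·€55.77 = €928.89.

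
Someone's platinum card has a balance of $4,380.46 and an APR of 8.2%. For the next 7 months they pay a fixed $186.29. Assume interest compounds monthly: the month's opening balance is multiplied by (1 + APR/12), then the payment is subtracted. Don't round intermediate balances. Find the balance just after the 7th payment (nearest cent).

$3,263.27

Monthly rate r = 8.2%/12 = 0.683333% = 0.00683333.
Each month: B ← B·(1+r) − $186.29.
Month 1: interest $29.93; balance after payment $4,224.10.
Month 2: interest $28.86; balance after payment $4,066.68.
Month 3: interest $27.79; balance after payment $3,908.18.
Month 4: interest $26.71; balance after payment $3,748.59.
Month 5: interest $25.62; balance after payment $3,587.92.
Month 6: interest $24.52; balance after payment $3,426.15.
Month 7: interest $23.41; balance after payment $3,263.27.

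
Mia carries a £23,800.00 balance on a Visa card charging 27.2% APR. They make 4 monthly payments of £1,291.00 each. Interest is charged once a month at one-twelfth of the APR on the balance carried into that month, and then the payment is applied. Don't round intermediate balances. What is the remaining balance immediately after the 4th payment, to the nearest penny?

Monthly rate r = 27.2%/12 = 2.26667% = 0.0226667.
Each month: B ← B·(1+r) − £1,291.00.
Month 1: interest £539.47; balance after payment £23,048.47.
Month 2: interest £522.43; balance after payment £22,279.90.
Month 3: interest £505.01; balance after payment £21,493.91.
Month 4: interest £487.20; balance after payment £20,690.10.

£20,690.10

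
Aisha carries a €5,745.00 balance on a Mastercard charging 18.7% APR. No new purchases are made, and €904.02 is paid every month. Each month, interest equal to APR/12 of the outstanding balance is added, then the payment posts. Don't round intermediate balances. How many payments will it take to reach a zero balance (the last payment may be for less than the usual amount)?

Monthly rate r = 18.7%/12 = 1.55833% = 0.0155833.
Recurrence: B ← B·(1+r) − €904.02.
Month 1: interest €89.53; balance after payment €4,930.51.
Month 2: interest €76.83; balance after payment €4,103.32.
Closed form: n = −ln(1 − rB₀/P)/ln(1+r) = −ln(0.90097)/ln(1.01558) ≈ 6.744, so the balance reaches zero during payment 7.

7 payments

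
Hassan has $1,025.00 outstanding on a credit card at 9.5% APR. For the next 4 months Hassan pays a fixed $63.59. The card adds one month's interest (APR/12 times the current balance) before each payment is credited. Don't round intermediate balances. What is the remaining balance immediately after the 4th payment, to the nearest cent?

Monthly rate r = 9.5%/12 = 0.791667% = 0.00791667.
Each month: B ← B·(1+r) − $63.59.
Month 1: interest $8.11; balance after payment $969.52.
Month 2: interest $7.68; balance after payment $913.61.
Month 3: interest $7.23; balance after payment $857.25.
Month 4: interest $6.79; balance after payment $800.45.

$800.45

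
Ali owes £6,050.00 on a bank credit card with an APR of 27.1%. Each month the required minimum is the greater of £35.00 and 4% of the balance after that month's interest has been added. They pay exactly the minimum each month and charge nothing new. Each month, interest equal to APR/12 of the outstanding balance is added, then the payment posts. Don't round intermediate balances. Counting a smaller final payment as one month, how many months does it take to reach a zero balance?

142 months

Monthly rate r = 27.1%/12 = 2.25833% = 0.0225833.
While 4% of the post-interest balance exceeds £35.00, each month B ← (B·(1+r))·(1 − 0.04), i.e. B shrinks by the factor (1+r)·0.96 = 0.98168.
This holds for months 1–106. Entering month 107 the balance is £852.25; 4% of the post-interest balance is now below £35.00, so the flat £35.00 minimum applies from here.
From month 107 a fixed £35.00 at rate r clears £852.25 in 36 more payments. Total: 106 + 36 = 142 months.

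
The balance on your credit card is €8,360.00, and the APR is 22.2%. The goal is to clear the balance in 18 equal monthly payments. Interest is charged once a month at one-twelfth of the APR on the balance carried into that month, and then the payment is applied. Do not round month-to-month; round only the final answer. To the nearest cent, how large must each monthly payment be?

€550.30

Monthly rate r = 22.2%/12 = 1.85% = 0.0185.
Level-payment amortization: P = B₀·r / (1 − (1+r)^(−n)) = 8360.00·0.0185 / (1 − 1.0185^(−18)).
Denominator 1 − (1+r)^(−18) = 0.281045511.
P = 154.66 / 0.281045511 ≈ 550.30.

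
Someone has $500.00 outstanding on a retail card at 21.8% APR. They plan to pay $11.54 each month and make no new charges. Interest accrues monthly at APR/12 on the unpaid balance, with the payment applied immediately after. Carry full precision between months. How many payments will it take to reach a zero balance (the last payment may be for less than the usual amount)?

Monthly rate r = 21.8%/12 = 1.81667% = 0.0181667.
Recurrence: B ← B·(1+r) − $11.54.
Month 1: interest $9.08; balance after payment $497.54.
Month 2: interest $9.04; balance after payment $495.04.
Closed form: n = −ln(1 − rB₀/P)/ln(1+r) = −ln(0.21288)/ln(1.01817) ≈ 85.928, so the balance reaches zero during payment 86.

86 months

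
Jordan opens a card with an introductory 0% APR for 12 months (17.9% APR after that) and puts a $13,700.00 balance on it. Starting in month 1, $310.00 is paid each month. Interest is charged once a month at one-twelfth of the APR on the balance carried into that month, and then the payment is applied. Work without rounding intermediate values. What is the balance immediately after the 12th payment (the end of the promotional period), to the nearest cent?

Promo months 1–12 at r₀ = 0%/12 = 0; months 13+ at r₁ = 17.9%/12 = 0.0149167.
After month 12 (no interest yet): B = $13,700.00 − 12·$310.00 = $9,980.00.

$9,980.00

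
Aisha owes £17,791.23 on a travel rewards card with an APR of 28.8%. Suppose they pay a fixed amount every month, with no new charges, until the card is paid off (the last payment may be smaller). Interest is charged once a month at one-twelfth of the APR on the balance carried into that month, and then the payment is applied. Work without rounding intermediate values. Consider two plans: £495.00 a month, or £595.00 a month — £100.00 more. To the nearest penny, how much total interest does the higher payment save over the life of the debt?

£9,702.87

Monthly rate r = 28.8%/12 = 2.4% = 0.024.
At £495.00/mo: n = ⌈−ln(1 − rB₀/P)/ln(1+r)⌉ = 84 payments (last £344.05); total interest = total paid − £17,791.23 = £23,637.82.
At £595.00/mo: 54 payments (last £191.18); total interest £13,934.95.
Interest saved = £23,637.82 − £13,934.95 = £9,702.87.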